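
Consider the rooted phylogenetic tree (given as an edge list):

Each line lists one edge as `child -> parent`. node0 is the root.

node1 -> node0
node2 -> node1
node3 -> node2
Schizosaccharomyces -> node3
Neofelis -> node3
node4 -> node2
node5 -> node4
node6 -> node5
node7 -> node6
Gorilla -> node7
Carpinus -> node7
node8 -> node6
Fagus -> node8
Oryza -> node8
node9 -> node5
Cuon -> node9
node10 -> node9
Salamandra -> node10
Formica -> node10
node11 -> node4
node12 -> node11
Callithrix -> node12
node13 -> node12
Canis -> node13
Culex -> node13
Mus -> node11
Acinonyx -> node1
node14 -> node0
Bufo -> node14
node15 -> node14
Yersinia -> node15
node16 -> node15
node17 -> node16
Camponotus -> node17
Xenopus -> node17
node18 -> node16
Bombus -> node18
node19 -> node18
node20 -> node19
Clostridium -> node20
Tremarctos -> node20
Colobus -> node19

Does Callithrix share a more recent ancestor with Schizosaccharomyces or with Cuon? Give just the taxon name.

Cuon

The MRCA of Callithrix and Cuon subtends ((((Gorilla,Carpinus),(Fagus,Oryza)),(Cuon,(Salamandra,Formica))),((Callithrix,(Canis,Culex)),Mus)) (11 taxa).
The MRCA of Callithrix and Schizosaccharomyces subtends ((Schizosaccharomyces,Neofelis),((((Gorilla,Carpinus),(Fagus,Oryza)),(Cuon,(Salamandra,Formica))),((Callithrix,(Canis,Culex)),Mus))) (13 taxa).
The first is nested inside the second, so Callithrix shares a more recent common ancestor with Cuon.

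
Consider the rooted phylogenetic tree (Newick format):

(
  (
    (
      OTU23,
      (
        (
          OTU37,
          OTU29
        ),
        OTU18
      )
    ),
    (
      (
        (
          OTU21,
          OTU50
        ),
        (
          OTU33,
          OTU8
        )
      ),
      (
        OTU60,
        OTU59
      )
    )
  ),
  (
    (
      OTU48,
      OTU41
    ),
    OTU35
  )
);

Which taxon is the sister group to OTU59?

OTU59 attaches to the tree at the node subtending (OTU60,OTU59).
The other lineage descending from that same node — the sister group — is the single tip OTU60.

OTU60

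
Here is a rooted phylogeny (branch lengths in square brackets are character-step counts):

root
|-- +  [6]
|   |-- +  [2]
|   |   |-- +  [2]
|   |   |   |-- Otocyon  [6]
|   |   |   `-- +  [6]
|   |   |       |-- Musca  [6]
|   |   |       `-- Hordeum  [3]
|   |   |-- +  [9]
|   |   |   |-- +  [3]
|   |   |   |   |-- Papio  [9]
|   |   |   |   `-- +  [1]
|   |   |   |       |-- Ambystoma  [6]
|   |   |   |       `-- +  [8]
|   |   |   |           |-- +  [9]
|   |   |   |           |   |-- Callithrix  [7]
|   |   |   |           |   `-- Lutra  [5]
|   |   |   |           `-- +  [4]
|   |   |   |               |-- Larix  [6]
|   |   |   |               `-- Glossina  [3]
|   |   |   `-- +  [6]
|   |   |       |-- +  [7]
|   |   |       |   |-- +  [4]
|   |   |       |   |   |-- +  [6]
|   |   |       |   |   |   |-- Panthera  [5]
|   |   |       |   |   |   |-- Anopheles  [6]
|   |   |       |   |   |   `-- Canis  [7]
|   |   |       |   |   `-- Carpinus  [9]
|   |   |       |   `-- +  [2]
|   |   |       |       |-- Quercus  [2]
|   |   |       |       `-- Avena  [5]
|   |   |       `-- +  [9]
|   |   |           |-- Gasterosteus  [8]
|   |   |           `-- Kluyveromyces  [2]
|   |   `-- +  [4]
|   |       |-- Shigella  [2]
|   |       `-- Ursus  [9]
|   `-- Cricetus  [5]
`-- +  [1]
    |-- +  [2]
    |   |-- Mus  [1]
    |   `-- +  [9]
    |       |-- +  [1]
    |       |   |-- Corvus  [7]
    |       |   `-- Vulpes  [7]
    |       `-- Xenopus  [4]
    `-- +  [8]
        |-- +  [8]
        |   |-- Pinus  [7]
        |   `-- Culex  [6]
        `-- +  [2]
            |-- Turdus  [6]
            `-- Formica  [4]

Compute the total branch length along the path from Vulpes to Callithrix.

The path runs Vulpes → … → MRCA → … → Callithrix; the MRCA is the root of the tree.
Branch lengths along that path: 7 + 1 + 9 + 2 + 1 + 6 + 2 + 9 + 3 + 1 + 8 + 9 + 7 = 65.

65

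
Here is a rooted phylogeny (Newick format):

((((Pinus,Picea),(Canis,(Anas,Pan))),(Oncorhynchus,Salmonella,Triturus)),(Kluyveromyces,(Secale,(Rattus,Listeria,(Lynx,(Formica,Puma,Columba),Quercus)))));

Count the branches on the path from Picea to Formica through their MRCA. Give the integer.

10

The MRCA of Picea and Formica is the root of the tree.
From Picea up to that node: 4 branches. From Formica up to the same node: 6 branches. Total: 4 + 6 = 10.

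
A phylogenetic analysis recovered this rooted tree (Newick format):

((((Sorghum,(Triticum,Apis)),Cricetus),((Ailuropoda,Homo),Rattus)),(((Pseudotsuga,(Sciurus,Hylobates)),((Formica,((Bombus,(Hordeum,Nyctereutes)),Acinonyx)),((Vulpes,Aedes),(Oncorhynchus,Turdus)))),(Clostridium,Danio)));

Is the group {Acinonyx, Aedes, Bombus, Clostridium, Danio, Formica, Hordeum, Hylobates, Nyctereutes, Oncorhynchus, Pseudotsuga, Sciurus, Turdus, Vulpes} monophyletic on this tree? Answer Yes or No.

The most recent common ancestor of these taxa subtends (((Pseudotsuga,(Sciurus,Hylobates)),((Formica,((Bombus,(Hordeum,Nyctereutes)),Acinonyx)),((Vulpes,Aedes),(Oncorhynchus,Turdus)))),(Clostridium,Danio)).
That clade has exactly 14 tips — every listed taxon and nothing else — so the group is monophyletic.

Yes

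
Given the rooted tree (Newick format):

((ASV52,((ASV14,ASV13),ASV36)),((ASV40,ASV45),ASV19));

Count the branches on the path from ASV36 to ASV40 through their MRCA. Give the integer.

6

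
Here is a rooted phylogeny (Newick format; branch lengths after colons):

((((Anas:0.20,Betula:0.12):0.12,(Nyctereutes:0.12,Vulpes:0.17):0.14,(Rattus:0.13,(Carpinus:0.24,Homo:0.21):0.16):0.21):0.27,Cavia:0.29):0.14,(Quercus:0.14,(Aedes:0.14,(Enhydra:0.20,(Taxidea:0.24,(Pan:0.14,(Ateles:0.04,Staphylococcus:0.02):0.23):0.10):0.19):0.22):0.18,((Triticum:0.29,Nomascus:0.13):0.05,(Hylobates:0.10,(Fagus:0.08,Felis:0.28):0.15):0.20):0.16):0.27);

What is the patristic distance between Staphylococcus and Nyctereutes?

The path runs Staphylococcus → … → MRCA → … → Nyctereutes; the MRCA is the root of the tree.
Branch lengths along that path: 0.02 + 0.23 + 0.10 + 0.19 + 0.22 + 0.18 + 0.27 + 0.14 + 0.27 + 0.14 + 0.12 = 1.88.

1.88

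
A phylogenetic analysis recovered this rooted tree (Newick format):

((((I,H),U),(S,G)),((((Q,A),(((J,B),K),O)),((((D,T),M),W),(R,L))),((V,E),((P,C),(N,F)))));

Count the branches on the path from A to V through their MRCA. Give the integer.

The MRCA of A and V is the node subtending ((((Q,A),(((J,B),K),O)),((((D,T),M),W),(R,L))),((V,E),((P,C),(N,F)))).
From A up to that node: 4 branches. From V up to the same node: 3 branches. Total: 4 + 3 = 7.

7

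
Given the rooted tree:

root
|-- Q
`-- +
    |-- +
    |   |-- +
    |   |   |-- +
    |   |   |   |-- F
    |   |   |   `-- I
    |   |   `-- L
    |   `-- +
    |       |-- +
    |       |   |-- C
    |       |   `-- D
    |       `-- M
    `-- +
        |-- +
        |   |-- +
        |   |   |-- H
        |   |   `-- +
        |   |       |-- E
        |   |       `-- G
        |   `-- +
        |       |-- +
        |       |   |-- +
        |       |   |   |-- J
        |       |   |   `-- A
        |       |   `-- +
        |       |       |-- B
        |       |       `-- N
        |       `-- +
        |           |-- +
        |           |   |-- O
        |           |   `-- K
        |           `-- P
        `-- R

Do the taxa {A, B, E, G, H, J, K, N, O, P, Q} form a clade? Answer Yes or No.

No

The MRCA of the listed taxa is the root, so the smallest clade containing them is the whole tree.
That clade also contains C, D, F, I, L, M, R, which are not in the proposed group, so the group is not monophyletic.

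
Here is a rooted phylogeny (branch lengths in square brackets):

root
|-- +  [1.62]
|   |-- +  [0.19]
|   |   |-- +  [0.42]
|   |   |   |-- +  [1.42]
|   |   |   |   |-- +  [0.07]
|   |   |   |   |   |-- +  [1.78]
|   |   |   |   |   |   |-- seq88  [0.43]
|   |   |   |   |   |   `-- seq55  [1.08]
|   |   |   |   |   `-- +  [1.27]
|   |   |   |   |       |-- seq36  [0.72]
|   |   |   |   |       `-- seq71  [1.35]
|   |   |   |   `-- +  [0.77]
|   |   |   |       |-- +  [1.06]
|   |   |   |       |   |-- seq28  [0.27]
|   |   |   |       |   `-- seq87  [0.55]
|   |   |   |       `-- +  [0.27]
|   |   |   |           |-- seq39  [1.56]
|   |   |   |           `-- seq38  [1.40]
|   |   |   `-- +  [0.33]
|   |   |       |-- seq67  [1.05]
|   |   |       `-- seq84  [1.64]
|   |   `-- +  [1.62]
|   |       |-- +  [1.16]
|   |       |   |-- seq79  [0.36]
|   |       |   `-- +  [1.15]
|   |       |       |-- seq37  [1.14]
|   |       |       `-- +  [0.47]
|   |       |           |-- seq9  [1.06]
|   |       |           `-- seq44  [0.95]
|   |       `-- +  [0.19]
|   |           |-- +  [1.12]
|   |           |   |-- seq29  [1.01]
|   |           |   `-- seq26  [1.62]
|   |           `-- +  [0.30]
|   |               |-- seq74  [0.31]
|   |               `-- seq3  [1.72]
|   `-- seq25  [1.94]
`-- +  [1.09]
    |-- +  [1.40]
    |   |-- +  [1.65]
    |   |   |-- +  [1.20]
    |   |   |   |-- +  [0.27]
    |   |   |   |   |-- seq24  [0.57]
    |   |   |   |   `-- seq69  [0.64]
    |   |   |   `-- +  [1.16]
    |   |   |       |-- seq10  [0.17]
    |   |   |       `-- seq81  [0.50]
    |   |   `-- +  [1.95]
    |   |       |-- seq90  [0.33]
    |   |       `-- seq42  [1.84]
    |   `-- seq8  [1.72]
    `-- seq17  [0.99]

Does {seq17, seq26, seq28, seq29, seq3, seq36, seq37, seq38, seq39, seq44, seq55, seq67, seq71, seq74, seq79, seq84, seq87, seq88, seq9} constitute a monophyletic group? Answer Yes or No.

No

The MRCA of the listed taxa is the root, so the smallest clade containing them is the whole tree.
That clade also contains seq10, seq24, seq25, seq42, seq69, seq8, seq81, seq90, which are not in the proposed group, so the group is not monophyletic.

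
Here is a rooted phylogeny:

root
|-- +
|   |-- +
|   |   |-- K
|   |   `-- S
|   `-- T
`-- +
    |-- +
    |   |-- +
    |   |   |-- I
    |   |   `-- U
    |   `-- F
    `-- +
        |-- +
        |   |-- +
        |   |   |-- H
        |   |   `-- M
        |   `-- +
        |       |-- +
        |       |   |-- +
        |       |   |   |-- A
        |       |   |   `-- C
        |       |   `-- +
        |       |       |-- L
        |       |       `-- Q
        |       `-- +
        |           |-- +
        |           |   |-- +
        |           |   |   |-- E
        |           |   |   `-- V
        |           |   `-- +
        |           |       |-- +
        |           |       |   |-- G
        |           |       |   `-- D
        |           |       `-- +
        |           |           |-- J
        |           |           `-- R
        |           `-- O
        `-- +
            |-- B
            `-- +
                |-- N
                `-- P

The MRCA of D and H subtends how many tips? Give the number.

13

The MRCA of D and H is the node subtending ((H,M),(((A,C),(L,Q)),(((E,V),((G,D),(J,R))),O))).
That clade contains 13 terminal taxa: A, C, D, E, G, H, J, L, M, O, Q, R, V.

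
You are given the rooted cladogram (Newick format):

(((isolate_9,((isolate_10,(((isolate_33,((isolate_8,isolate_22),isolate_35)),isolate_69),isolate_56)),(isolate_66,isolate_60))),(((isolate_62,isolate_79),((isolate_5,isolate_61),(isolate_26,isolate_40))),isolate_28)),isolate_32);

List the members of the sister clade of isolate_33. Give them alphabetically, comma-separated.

isolate_22, isolate_35, isolate_8

isolate_33 attaches to the tree at the node subtending (isolate_33,((isolate_8,isolate_22),isolate_35)).
The other lineage descending from that same node — the sister group — is ((isolate_8,isolate_22),isolate_35); its 3 tips in alphabetical order are the answer.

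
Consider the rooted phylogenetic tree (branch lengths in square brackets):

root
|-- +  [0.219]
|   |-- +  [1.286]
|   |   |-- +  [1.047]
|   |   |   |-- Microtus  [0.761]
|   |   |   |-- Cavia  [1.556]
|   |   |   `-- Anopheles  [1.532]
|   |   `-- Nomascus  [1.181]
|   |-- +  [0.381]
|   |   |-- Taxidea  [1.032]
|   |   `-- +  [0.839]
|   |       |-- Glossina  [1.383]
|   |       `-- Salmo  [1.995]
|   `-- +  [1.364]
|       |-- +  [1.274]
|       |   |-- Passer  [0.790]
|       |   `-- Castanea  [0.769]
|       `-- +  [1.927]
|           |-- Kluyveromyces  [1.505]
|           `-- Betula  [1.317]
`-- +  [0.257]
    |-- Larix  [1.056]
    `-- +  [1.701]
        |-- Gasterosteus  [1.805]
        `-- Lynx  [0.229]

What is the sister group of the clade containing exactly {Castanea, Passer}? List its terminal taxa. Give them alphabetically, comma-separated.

Betula, Kluyveromyces

The clade containing exactly {Castanea, Passer} attaches to the tree at the node subtending ((Passer,Castanea),(Kluyveromyces,Betula)).
The other lineage descending from that same node — the sister group — is (Kluyveromyces,Betula); its 2 tips in alphabetical order are the answer.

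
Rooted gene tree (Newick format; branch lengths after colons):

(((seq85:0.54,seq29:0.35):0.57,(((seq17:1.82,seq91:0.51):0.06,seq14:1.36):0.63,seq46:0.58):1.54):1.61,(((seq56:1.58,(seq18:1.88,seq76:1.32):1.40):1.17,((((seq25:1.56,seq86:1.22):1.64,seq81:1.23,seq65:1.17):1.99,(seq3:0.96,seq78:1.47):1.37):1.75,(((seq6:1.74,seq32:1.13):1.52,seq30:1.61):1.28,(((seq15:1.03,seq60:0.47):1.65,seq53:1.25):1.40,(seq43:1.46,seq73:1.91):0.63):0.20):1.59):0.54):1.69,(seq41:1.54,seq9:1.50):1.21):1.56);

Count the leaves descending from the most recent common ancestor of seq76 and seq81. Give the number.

The MRCA of seq76 and seq81 is the node subtending ((seq56,(seq18,seq76)),((((seq25,seq86),seq81,seq65),(seq3,seq78)),(((seq6,seq32),seq30),(((seq15,seq60),seq53),(seq43,seq73))))).
That clade contains 17 terminal taxa: seq15, seq18, seq25, seq3, seq30, seq32, seq43, seq53, seq56, seq6, seq60, seq65, seq73, seq76, seq78, seq81, seq86.

17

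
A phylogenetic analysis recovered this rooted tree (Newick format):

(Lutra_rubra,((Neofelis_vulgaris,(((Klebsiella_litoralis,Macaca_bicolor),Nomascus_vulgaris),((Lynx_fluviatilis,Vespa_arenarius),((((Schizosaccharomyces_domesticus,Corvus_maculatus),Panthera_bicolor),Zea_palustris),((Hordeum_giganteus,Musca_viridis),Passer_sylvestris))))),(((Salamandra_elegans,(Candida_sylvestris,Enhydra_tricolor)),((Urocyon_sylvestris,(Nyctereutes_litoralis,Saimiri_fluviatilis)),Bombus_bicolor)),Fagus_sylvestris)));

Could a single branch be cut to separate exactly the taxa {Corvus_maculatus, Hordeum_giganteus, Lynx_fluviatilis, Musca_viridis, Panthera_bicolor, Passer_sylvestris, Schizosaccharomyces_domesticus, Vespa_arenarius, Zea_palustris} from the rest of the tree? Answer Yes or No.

The most recent common ancestor of these taxa subtends ((Lynx_fluviatilis,Vespa_arenarius),((((Schizosaccharomyces_domesticus,Corvus_maculatus),Panthera_bicolor),Zea_palustris),((Hordeum_giganteus,Musca_viridis),Passer_sylvestris))).
That clade has exactly 9 tips — every listed taxon and nothing else — so the group is monophyletic.

Yes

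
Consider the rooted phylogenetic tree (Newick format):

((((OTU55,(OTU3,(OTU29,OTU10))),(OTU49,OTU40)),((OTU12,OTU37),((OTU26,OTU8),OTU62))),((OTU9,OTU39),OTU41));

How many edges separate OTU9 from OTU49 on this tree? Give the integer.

7

The MRCA of OTU9 and OTU49 is the root of the tree.
From OTU9 up to that node: 3 branches. From OTU49 up to the same node: 4 branches. Total: 3 + 4 = 7.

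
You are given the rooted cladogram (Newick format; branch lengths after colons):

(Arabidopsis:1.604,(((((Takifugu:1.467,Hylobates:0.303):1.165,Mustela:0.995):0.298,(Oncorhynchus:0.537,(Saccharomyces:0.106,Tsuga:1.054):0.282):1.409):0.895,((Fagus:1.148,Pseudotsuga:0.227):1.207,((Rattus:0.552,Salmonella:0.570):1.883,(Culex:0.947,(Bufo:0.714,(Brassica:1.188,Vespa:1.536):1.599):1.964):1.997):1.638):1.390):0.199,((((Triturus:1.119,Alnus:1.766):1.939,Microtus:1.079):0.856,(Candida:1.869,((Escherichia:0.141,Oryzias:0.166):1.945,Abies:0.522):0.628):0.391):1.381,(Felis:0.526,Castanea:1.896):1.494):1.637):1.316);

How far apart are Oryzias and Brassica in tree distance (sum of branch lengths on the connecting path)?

The path runs Oryzias → … → MRCA → … → Brassica; the MRCA is the node subtending (((((Takifugu,Hylobates),Mustela),(Oncorhynchus,(Saccharomyces,Tsuga))),((Fagus,Pseudotsuga),((Rattus,Salmonella),(Culex,(Bufo,(Brassica,Vespa)))))),((((Triturus,Alnus),Microtus),(Candida,((Escherichia,Oryzias),Abies))),(Felis,Castanea))).
Branch lengths along that path: 0.166 + 1.945 + 0.628 + 0.391 + 1.381 + 1.637 + 0.199 + 1.390 + 1.638 + 1.997 + 1.964 + 1.599 + 1.188 = 16.123.

16.123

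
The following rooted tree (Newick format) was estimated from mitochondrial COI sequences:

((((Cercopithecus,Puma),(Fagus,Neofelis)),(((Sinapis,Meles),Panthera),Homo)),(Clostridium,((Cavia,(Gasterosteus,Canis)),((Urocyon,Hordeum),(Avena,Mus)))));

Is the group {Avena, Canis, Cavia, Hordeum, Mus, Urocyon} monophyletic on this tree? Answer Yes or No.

No

The MRCA of the listed taxa subtends ((Cavia,(Gasterosteus,Canis)),((Urocyon,Hordeum),(Avena,Mus))).
That clade also contains Gasterosteus, which is not in the proposed group, so the group is not monophyletic.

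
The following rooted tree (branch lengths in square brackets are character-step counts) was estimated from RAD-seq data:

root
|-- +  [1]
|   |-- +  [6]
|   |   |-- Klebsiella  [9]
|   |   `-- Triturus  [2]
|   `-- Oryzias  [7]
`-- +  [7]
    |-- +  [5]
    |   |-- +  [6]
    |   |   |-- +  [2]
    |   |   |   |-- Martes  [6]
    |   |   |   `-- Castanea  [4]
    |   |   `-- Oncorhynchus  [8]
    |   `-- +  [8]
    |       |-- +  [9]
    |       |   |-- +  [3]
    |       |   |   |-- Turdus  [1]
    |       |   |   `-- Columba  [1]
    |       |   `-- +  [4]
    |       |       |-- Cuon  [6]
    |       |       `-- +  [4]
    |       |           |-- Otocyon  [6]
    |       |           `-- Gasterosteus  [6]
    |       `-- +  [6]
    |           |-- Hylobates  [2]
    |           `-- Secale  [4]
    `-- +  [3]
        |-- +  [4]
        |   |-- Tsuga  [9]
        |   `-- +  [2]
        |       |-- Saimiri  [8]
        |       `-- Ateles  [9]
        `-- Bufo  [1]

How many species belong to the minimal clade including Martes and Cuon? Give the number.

The MRCA of Martes and Cuon is the node subtending (((Martes,Castanea),Oncorhynchus),(((Turdus,Columba),(Cuon,(Otocyon,Gasterosteus))),(Hylobates,Secale))).
That clade contains 10 terminal taxa: Castanea, Columba, Cuon, Gasterosteus, Hylobates, Martes, Oncorhynchus, Otocyon, Secale, Turdus.

10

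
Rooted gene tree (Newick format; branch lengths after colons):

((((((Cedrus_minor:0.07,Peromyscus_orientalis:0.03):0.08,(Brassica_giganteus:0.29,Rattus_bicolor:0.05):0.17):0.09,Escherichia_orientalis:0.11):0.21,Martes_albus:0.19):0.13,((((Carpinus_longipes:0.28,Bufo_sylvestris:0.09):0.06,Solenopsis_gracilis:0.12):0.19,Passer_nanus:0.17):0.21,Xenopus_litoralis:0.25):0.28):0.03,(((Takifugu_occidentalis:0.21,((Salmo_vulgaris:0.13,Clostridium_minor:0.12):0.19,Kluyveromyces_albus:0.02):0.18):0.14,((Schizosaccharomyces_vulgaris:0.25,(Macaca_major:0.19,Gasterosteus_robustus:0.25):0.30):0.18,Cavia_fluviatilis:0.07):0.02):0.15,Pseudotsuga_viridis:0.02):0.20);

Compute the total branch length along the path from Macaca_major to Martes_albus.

The path runs Macaca_major → … → MRCA → … → Martes_albus; the MRCA is the root of the tree.
Branch lengths along that path: 0.19 + 0.30 + 0.18 + 0.02 + 0.15 + 0.20 + 0.03 + 0.13 + 0.19 = 1.39.

1.39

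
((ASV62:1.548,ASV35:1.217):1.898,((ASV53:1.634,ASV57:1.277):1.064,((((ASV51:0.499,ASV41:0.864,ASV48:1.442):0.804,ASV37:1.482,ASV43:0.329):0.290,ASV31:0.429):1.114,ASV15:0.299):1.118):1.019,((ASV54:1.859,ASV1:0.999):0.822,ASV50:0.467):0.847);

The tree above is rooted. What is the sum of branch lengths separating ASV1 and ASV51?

The path runs ASV1 → … → MRCA → … → ASV51; the MRCA is the root of the tree.
Branch lengths along that path: 0.999 + 0.822 + 0.847 + 1.019 + 1.118 + 1.114 + 0.290 + 0.804 + 0.499 = 7.512.

7.512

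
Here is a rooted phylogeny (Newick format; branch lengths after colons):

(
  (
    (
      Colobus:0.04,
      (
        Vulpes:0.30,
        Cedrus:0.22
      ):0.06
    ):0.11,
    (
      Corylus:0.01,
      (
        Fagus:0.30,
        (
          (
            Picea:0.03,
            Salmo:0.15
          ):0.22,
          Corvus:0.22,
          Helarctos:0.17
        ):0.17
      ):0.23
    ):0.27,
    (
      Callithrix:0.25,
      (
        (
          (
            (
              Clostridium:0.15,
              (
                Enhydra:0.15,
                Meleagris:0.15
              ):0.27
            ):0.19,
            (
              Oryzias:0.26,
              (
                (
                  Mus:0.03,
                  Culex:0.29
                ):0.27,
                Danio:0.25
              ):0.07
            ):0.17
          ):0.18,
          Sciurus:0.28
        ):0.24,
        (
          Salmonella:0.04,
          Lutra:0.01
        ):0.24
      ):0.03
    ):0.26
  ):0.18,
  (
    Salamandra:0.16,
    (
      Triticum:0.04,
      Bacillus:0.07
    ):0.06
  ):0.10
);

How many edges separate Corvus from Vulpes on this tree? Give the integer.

The MRCA of Corvus and Vulpes is the node subtending ((Colobus,(Vulpes,Cedrus)),(Corylus,(Fagus,((Picea,Salmo),Corvus,Helarctos))),(Callithrix,((((Clostridium,(Enhydra,Meleagris)),(Oryzias,((Mus,Culex),Danio))),Sciurus),(Salmonella,Lutra)))).
From Corvus up to that node: 4 branches. From Vulpes up to the same node: 3 branches. Total: 4 + 3 = 7.

7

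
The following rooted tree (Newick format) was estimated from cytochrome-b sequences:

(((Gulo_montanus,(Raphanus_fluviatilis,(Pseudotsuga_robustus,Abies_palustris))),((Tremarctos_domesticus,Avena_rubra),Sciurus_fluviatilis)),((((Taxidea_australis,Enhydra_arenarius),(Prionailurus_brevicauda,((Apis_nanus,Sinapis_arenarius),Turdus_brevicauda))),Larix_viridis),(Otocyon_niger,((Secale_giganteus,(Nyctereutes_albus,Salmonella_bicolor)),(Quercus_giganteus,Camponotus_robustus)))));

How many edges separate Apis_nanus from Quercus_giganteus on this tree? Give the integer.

10

The MRCA of Apis_nanus and Quercus_giganteus is the node subtending ((((Taxidea_australis,Enhydra_arenarius),(Prionailurus_brevicauda,((Apis_nanus,Sinapis_arenarius),Turdus_brevicauda))),Larix_viridis),(Otocyon_niger,((Secale_giganteus,(Nyctereutes_albus,Salmonella_bicolor)),(Quercus_giganteus,Camponotus_robustus)))).
From Apis_nanus up to that node: 6 branches. From Quercus_giganteus up to the same node: 4 branches. Total: 6 + 4 = 10.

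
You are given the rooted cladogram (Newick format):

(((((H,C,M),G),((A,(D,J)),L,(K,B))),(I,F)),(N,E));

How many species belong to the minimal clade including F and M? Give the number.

12

The MRCA of F and M is the node subtending ((((H,C,M),G),((A,(D,J)),L,(K,B))),(I,F)).
That clade contains 12 terminal taxa: A, B, C, D, F, G, H, I, J, K, L, M.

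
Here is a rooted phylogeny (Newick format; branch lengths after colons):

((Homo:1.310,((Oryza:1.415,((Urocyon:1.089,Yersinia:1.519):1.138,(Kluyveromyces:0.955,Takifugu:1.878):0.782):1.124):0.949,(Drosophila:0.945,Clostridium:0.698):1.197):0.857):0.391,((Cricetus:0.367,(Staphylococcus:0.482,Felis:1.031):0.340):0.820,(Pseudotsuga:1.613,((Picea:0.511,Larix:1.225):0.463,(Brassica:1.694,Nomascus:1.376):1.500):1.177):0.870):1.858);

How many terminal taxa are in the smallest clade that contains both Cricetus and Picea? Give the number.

8

The MRCA of Cricetus and Picea is the node subtending ((Cricetus,(Staphylococcus,Felis)),(Pseudotsuga,((Picea,Larix),(Brassica,Nomascus)))).
That clade contains 8 terminal taxa: Brassica, Cricetus, Felis, Larix, Nomascus, Picea, Pseudotsuga, Staphylococcus.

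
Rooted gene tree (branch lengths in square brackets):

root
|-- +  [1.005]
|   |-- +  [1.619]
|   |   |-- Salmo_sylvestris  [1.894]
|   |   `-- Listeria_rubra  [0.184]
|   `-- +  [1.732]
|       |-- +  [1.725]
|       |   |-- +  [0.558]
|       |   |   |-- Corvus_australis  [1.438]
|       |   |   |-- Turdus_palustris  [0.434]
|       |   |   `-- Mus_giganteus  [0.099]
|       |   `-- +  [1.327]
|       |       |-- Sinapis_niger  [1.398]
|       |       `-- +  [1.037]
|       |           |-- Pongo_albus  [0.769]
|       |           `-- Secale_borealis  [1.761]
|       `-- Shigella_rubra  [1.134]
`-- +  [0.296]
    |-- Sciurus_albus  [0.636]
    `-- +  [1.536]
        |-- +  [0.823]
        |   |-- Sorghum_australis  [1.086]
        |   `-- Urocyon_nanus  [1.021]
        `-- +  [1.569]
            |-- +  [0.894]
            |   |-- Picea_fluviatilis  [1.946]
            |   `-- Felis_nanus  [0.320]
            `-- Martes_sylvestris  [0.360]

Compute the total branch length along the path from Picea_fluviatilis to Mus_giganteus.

11.360

The path runs Picea_fluviatilis → … → MRCA → … → Mus_giganteus; the MRCA is the root of the tree.
Branch lengths along that path: 1.946 + 0.894 + 1.569 + 1.536 + 0.296 + 1.005 + 1.732 + 1.725 + 0.558 + 0.099 = 11.360.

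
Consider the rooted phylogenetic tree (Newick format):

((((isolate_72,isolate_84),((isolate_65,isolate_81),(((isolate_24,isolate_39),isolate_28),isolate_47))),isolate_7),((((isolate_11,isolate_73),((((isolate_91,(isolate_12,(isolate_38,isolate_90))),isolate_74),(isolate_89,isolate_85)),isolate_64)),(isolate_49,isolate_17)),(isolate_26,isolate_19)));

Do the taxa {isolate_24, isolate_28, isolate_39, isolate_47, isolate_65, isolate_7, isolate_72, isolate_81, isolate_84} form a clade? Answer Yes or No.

The most recent common ancestor of these taxa subtends (((isolate_72,isolate_84),((isolate_65,isolate_81),(((isolate_24,isolate_39),isolate_28),isolate_47))),isolate_7).
That clade has exactly 9 tips — every listed taxon and nothing else — so the group is monophyletic.

Yes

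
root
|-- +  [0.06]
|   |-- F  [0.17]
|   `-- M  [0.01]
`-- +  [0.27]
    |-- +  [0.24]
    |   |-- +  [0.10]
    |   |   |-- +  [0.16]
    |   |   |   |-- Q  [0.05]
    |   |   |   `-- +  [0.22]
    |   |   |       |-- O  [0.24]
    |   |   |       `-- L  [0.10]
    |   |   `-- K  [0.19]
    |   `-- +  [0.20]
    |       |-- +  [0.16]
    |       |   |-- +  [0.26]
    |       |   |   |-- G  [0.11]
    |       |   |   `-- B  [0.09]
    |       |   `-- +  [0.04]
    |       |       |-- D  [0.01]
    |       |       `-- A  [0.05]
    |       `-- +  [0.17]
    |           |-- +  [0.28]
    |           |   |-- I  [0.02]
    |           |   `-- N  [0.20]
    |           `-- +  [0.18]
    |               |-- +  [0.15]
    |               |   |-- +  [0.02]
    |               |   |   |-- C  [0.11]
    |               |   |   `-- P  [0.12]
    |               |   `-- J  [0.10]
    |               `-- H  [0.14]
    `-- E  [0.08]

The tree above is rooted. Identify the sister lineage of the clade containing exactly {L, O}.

Q

The clade containing exactly {L, O} attaches to the tree at the node subtending (Q,(O,L)).
The other lineage descending from that same node — the sister group — is the single tip Q.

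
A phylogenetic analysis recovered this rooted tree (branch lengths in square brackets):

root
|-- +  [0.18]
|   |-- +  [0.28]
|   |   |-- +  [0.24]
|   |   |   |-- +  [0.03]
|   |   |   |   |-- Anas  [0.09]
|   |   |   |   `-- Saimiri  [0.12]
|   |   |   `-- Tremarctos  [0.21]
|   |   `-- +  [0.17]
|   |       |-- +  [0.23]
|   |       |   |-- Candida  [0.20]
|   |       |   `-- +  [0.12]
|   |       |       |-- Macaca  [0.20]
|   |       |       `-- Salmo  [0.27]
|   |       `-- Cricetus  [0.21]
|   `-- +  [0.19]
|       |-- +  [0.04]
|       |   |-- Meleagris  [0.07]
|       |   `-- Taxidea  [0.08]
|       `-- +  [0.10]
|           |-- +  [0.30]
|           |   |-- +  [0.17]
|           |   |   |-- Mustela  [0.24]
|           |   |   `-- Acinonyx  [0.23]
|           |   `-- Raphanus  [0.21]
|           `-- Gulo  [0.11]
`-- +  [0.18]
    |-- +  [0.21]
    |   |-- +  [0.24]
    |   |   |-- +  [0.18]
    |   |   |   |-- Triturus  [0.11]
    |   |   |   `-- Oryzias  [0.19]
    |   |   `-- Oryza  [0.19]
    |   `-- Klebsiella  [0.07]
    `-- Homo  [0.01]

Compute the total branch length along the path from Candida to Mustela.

The path runs Candida → … → MRCA → … → Mustela; the MRCA is the node subtending ((((Anas,Saimiri),Tremarctos),((Candida,(Macaca,Salmo)),Cricetus)),((Meleagris,Taxidea),(((Mustela,Acinonyx),Raphanus),Gulo))).
Branch lengths along that path: 0.20 + 0.23 + 0.17 + 0.28 + 0.19 + 0.10 + 0.30 + 0.17 + 0.24 = 1.88.

1.88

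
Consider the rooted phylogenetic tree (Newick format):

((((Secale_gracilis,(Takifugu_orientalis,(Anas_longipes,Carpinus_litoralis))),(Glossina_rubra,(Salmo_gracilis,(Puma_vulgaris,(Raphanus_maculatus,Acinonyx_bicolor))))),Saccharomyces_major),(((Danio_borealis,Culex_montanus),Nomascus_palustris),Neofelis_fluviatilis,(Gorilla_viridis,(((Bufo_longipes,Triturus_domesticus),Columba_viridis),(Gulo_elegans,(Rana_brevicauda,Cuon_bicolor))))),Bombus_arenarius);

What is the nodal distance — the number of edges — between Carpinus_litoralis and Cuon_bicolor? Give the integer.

12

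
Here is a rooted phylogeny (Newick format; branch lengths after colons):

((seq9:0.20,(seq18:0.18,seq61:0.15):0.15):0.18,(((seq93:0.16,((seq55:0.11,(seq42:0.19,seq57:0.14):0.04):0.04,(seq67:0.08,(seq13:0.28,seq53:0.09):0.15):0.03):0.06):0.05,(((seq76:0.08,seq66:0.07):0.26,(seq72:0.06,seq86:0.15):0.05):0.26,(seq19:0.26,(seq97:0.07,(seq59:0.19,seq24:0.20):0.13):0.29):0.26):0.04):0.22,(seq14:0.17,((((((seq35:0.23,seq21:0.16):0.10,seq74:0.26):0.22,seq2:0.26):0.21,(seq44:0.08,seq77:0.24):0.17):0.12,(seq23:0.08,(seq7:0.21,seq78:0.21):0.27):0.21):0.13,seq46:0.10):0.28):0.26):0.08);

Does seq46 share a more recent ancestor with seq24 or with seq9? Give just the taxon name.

The MRCA of seq46 and seq24 subtends (((seq93,((seq55,(seq42,seq57)),(seq67,(seq13,seq53)))),(((seq76,seq66),(seq72,seq86)),(seq19,(seq97,(seq59,seq24))))),(seq14,((((((seq35,seq21),seq74),seq2),(seq44,seq77)),(seq23,(seq7,seq78))),seq46))) (26 taxa).
The MRCA of seq46 and seq9 is the root, subtending the entire tree (29 taxa).
The first is nested inside the second, so seq46 shares a more recent common ancestor with seq24.

seq24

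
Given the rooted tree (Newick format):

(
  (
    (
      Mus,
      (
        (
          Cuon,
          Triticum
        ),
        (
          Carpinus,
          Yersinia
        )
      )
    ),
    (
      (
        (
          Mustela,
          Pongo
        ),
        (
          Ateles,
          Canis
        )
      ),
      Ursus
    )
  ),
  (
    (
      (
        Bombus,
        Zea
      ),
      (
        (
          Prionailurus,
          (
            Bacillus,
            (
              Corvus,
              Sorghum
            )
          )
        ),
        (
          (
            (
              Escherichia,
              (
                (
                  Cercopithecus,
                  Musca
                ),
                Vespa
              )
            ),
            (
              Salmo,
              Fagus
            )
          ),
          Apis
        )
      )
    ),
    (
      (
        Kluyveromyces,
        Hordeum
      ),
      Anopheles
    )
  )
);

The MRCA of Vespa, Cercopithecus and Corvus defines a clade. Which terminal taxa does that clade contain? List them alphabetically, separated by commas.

Tracing Vespa: it sits inside ((Cercopithecus,Musca),Vespa).
Tracing Cercopithecus: it sits inside (Cercopithecus,Musca).
Tracing Corvus: it sits inside (Corvus,Sorghum).
The smallest clade enclosing all 3 is ((Prionailurus,(Bacillus,(Corvus,Sorghum))),(((Escherichia,((Cercopithecus,Musca),Vespa)),(Salmo,Fagus)),Apis)); the answer is its 11 terminal taxa in alphabetical order.

Apis, Bacillus, Cercopithecus, Corvus, Escherichia, Fagus, Musca, Prionailurus, Salmo, Sorghum, Vespa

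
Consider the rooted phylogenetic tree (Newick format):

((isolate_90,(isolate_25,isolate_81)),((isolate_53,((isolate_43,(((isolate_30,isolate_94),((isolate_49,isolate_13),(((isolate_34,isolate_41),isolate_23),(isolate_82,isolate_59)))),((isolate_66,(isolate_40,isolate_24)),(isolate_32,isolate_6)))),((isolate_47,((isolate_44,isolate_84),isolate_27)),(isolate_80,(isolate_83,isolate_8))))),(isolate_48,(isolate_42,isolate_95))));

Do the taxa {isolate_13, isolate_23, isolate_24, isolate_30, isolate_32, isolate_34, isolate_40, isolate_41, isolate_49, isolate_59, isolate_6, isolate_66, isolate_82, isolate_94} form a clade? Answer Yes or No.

The most recent common ancestor of these taxa subtends (((isolate_30,isolate_94),((isolate_49,isolate_13),(((isolate_34,isolate_41),isolate_23),(isolate_82,isolate_59)))),((isolate_66,(isolate_40,isolate_24)),(isolate_32,isolate_6))).
That clade has exactly 14 tips — every listed taxon and nothing else — so the group is monophyletic.

Yes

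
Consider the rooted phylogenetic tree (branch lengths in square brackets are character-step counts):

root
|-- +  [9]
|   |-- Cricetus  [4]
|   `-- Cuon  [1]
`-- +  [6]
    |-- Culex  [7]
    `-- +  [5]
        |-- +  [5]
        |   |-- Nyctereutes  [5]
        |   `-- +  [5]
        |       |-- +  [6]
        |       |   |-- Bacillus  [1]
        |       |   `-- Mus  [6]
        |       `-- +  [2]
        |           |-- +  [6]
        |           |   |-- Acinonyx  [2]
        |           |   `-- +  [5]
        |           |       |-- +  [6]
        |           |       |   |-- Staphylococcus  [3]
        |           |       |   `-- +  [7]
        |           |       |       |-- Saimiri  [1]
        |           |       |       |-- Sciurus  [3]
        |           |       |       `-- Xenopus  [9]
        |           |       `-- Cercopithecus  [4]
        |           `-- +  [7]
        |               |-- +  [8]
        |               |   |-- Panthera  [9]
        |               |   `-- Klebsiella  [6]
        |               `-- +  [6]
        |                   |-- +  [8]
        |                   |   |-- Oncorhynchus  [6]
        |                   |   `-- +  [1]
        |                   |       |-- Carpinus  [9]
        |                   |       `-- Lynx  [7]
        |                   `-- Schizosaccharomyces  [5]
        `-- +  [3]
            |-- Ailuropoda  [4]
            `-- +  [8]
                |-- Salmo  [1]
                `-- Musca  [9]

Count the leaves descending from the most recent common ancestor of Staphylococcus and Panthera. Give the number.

The MRCA of Staphylococcus and Panthera is the node subtending ((Acinonyx,((Staphylococcus,(Saimiri,Sciurus,Xenopus)),Cercopithecus)),((Panthera,Klebsiella),((Oncorhynchus,(Carpinus,Lynx)),Schizosaccharomyces))).
That clade contains 12 terminal taxa: Acinonyx, Carpinus, Cercopithecus, Klebsiella, Lynx, Oncorhynchus, Panthera, Saimiri, Schizosaccharomyces, Sciurus, Staphylococcus, Xenopus.

12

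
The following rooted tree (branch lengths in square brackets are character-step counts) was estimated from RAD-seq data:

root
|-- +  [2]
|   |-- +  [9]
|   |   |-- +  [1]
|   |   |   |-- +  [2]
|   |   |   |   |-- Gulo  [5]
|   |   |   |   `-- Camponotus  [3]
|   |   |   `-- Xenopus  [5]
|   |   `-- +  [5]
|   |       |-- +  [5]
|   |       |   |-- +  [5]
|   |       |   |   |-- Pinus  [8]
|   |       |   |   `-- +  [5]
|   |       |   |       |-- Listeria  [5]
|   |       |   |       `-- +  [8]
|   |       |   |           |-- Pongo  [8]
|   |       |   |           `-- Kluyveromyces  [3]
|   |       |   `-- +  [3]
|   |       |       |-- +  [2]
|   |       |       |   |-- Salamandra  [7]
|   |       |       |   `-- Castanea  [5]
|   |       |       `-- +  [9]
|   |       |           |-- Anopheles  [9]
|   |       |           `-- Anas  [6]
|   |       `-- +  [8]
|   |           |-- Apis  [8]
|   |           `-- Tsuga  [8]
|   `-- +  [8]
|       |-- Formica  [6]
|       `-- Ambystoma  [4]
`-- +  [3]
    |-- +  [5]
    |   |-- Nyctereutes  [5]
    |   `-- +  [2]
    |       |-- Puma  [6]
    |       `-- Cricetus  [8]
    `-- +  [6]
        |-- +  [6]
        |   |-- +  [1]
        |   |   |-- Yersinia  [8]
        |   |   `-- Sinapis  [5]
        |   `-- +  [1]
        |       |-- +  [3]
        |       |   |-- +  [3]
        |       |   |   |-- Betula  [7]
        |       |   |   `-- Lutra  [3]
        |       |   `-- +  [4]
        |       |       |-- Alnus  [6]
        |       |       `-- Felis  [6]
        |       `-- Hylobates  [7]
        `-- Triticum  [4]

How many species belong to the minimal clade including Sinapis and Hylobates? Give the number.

7

The MRCA of Sinapis and Hylobates is the node subtending ((Yersinia,Sinapis),(((Betula,Lutra),(Alnus,Felis)),Hylobates)).
That clade contains 7 terminal taxa: Alnus, Betula, Felis, Hylobates, Lutra, Sinapis, Yersinia.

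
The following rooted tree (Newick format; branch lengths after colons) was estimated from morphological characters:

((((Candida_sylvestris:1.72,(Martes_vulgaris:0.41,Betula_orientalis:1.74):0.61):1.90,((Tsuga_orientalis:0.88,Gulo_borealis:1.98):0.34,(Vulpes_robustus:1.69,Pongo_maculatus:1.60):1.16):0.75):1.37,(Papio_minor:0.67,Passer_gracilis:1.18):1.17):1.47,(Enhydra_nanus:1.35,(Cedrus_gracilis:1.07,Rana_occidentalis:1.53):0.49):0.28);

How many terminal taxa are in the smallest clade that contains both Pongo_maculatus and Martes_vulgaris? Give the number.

The MRCA of Pongo_maculatus and Martes_vulgaris is the node subtending ((Candida_sylvestris,(Martes_vulgaris,Betula_orientalis)),((Tsuga_orientalis,Gulo_borealis),(Vulpes_robustus,Pongo_maculatus))).
That clade contains 7 terminal taxa: Betula_orientalis, Candida_sylvestris, Gulo_borealis, Martes_vulgaris, Pongo_maculatus, Tsuga_orientalis, Vulpes_robustus.

7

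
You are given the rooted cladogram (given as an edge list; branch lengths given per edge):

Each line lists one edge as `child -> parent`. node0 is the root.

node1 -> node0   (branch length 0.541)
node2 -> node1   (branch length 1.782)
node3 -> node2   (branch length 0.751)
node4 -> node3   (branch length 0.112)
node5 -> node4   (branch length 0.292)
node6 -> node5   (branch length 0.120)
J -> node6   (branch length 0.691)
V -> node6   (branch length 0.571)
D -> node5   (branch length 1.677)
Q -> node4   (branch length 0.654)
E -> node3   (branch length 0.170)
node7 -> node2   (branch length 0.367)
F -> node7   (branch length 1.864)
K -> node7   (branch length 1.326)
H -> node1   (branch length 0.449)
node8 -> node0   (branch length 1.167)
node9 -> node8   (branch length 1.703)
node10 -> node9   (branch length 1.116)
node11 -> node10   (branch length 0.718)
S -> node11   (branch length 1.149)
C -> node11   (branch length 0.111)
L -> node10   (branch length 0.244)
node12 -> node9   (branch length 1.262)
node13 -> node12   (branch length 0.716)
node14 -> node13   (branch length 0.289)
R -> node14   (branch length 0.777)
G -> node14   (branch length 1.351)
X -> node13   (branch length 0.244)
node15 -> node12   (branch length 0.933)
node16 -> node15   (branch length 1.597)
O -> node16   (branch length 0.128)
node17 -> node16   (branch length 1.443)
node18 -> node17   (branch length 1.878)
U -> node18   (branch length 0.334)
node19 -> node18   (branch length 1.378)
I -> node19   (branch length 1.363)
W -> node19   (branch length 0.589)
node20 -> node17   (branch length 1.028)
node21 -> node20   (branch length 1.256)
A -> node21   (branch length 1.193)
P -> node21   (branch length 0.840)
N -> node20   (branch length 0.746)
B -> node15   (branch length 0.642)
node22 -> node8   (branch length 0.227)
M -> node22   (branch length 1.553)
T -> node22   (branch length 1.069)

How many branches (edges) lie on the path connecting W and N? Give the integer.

The MRCA of W and N is the node subtending ((U,(I,W)),((A,P),N)).
From W up to that node: 3 branches. From N up to the same node: 2 branches. Total: 3 + 2 = 5.

5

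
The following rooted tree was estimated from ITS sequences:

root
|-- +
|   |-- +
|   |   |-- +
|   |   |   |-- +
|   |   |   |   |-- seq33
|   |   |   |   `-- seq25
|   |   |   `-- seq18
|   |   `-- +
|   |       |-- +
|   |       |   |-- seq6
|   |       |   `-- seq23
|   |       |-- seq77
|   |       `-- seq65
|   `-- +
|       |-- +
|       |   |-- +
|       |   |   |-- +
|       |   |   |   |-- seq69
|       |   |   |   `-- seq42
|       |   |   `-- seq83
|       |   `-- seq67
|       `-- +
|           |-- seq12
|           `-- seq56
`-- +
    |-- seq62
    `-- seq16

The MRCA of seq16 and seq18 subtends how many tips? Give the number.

15

The MRCA of seq16 and seq18 is the root, so the clade is the entire tree.
That clade contains 15 terminal taxa: seq12, seq16, seq18, seq23, seq25, seq33, seq42, seq56, seq6, seq62, seq65, seq67, seq69, seq77, seq83.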